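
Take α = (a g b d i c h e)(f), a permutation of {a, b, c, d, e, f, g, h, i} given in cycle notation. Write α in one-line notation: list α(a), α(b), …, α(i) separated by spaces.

g d h i a f b e c

Each element maps to the next entry in its cycle (wrapping to the front): a→g, b→d, c→h, d→i, e→a, f→f, g→b, h→e, i→c.
Listing these in domain order gives g d h i a f b e c.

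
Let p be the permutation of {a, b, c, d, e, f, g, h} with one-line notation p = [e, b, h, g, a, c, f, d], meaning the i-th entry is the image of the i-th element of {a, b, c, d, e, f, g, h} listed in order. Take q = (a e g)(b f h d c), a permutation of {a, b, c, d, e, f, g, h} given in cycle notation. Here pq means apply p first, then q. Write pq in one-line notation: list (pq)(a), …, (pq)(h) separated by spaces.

g f d a e b h c

(pq)(x) = q(p(x)). Computing each image: q(p(a)) = q(e) = g, q(p(b)) = q(b) = f, q(p(c)) = q(h) = d, q(p(d)) = q(g) = a, q(p(e)) = q(a) = e, q(p(f)) = q(c) = b, q(p(g)) = q(f) = h, q(p(h)) = q(d) = c.
Hence pq = [g f d a e b h c].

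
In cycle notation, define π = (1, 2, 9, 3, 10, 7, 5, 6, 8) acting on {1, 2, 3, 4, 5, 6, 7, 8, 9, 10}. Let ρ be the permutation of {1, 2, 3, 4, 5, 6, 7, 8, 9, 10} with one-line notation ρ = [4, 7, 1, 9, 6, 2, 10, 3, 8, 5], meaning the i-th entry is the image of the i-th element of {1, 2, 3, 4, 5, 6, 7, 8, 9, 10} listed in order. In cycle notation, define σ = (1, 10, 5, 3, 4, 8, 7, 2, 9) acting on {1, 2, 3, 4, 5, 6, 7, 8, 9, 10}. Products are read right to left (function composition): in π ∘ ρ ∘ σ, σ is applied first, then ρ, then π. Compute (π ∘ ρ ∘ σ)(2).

1

Apply the permutations in order: σ(2) = 9, then ρ(9) = 8, then π(8) = 1. So (π ∘ ρ ∘ σ)(2) = 1.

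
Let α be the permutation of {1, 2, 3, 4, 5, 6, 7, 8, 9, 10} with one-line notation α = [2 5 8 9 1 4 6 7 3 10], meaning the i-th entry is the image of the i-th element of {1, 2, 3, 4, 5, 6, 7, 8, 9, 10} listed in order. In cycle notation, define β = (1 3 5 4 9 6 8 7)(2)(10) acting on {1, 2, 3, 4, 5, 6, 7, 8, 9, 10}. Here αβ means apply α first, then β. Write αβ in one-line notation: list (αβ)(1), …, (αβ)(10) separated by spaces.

(αβ)(x) = β(α(x)). Computing each image: β(α(1)) = β(2) = 2, β(α(2)) = β(5) = 4, β(α(3)) = β(8) = 7, β(α(4)) = β(9) = 6, β(α(5)) = β(1) = 3, β(α(6)) = β(4) = 9, β(α(7)) = β(6) = 8, β(α(8)) = β(7) = 1, β(α(9)) = β(3) = 5, β(α(10)) = β(10) = 10.
Hence αβ = [2 4 7 6 3 9 8 1 5 10].

2 4 7 6 3 9 8 1 5 10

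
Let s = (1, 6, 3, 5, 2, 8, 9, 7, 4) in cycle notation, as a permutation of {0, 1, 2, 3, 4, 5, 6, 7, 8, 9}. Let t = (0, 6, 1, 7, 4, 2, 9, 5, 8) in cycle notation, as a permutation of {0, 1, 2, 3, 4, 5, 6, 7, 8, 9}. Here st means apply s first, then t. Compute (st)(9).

4

First apply s: s(9) = 7, then t(7) = 4. Thus (st)(9) = 4.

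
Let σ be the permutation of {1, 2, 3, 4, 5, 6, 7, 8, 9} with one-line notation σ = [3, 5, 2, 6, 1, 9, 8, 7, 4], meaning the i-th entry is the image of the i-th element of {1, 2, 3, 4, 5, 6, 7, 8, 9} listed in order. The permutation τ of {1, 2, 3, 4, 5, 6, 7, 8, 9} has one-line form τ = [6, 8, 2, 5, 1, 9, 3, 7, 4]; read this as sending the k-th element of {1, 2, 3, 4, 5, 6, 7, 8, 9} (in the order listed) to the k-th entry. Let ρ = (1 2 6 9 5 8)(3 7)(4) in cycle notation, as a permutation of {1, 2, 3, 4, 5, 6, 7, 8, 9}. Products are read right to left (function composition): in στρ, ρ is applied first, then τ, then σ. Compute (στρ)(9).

(στρ)(9) = σ(τ(ρ(9))). ρ(9) = 5, then τ(5) = 1, then σ(1) = 3, so the result is 3.

3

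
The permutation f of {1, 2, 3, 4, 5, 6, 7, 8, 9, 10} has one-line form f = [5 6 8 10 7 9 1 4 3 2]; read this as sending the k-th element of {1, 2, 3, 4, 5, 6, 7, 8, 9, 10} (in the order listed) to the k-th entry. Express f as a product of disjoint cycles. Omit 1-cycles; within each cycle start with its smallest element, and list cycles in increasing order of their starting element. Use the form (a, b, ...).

(1, 5, 7)(2, 6, 9, 3, 8, 4, 10)

Start at 1 and follow images: 1 → 5 → 7 → 1, giving the cycle (1, 5, 7).
Continuing from each remaining unvisited element yields (1, 5, 7)(2, 6, 9, 3, 8, 4, 10).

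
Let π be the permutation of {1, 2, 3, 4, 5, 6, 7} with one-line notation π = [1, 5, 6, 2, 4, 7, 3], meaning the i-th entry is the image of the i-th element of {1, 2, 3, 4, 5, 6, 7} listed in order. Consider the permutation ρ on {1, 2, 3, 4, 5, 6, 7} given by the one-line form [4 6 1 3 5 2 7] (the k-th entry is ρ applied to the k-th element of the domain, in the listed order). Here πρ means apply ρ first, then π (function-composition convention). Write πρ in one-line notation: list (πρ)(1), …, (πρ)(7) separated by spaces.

(πρ)(x) = π(ρ(x)). Computing each image: π(ρ(1)) = π(4) = 2, π(ρ(2)) = π(6) = 7, π(ρ(3)) = π(1) = 1, π(ρ(4)) = π(3) = 6, π(ρ(5)) = π(5) = 4, π(ρ(6)) = π(2) = 5, π(ρ(7)) = π(7) = 3.
Hence πρ = [2 7 1 6 4 5 3].

2 7 1 6 4 5 3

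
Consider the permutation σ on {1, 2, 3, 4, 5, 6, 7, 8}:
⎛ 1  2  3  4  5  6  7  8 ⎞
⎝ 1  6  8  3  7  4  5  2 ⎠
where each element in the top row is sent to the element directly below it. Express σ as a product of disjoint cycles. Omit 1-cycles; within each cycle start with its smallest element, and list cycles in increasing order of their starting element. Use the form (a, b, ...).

Iterating σ from 2 gives 2 → 6 → 4 → 3 → 8 → 2; that is the 5-cycle (2, 6, 4, 3, 8).
Repeating from the next unused element and collecting all non-trivial cycles gives (2, 6, 4, 3, 8)(5, 7).

(2, 6, 4, 3, 8)(5, 7)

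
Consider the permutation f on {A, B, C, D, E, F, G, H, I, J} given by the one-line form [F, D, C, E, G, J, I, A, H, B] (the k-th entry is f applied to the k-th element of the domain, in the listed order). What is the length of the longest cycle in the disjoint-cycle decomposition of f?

Decomposing into disjoint cycles gives (A F J B D E G I H); the longest has length 9.

9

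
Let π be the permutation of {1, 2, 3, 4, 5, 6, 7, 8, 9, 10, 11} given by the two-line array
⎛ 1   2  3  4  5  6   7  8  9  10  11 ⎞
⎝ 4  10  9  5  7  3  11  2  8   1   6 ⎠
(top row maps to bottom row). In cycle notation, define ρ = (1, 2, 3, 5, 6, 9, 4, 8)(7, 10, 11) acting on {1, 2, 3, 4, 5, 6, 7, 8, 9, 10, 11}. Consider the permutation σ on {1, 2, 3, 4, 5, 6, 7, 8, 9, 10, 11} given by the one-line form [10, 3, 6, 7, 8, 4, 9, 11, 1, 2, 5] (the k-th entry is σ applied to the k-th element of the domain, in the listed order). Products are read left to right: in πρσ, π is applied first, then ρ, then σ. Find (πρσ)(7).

9

Apply the permutations in order: π(7) = 11, then ρ(11) = 7, then σ(7) = 9. So (πρσ)(7) = 9.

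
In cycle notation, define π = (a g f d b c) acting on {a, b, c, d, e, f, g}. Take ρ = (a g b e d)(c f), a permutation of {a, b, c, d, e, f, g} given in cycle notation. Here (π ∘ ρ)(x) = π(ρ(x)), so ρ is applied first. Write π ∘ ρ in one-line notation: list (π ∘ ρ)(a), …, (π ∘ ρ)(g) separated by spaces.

For each element, apply ρ then π: a → g → f; b → e → e; c → f → d; d → a → g; e → d → b; f → c → a; g → b → c.
So π ∘ ρ in one-line form is f e d g b a c.

f e d g b a c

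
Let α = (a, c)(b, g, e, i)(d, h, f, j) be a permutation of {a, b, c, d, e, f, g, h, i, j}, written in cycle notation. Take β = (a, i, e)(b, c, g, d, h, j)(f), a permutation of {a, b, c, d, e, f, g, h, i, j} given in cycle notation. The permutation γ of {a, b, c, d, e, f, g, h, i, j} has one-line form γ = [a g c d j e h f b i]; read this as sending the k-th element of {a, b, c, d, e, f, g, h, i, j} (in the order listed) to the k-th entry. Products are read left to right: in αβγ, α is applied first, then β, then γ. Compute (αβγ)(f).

Apply the permutations in order: α(f) = j, then β(j) = b, then γ(b) = g. So (αβγ)(f) = g.

g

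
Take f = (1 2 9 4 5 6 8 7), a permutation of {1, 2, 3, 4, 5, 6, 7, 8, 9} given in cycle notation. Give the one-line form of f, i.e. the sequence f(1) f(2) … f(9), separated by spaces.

2 9 3 5 6 8 1 7 4

Reading each image from the cycles: 1→2, 2→9, 3→3, 4→5, 5→6, 6→8, 7→1, 8→7, 9→4.
So the one-line form is 2 9 3 5 6 8 1 7 4.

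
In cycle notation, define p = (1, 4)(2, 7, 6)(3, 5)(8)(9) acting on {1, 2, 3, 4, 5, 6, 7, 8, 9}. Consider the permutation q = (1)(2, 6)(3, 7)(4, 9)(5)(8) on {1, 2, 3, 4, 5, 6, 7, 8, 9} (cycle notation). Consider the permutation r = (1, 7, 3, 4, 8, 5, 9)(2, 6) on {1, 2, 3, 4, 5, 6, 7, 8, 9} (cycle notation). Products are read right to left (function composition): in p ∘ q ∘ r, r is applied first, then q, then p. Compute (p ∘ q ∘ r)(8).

(p ∘ q ∘ r)(8) = p(q(r(8))). r(8) = 5, then q(5) = 5, then p(5) = 3, so the result is 3.

3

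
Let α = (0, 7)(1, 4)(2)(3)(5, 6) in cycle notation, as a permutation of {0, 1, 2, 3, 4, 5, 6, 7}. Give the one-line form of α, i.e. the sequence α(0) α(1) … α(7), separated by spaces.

7 4 2 3 1 6 5 0

Each element maps to the next entry in its cycle (wrapping to the front): 0→7, 1→4, 2→2, 3→3, 4→1, 5→6, 6→5, 7→0.
Listing these in domain order gives 7 4 2 3 1 6 5 0.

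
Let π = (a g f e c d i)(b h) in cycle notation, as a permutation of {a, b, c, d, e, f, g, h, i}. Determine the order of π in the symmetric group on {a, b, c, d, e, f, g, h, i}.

14

The cycle type of π is (7, 2).
Since disjoint cycles commute, ord(π) = lcm(7, 2) = 14.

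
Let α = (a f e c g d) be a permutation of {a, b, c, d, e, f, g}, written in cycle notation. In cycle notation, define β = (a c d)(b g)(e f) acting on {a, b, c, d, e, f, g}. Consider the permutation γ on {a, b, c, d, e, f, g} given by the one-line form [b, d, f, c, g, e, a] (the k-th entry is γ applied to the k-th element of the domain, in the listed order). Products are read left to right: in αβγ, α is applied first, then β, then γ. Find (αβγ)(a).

Chase a: α(a) = f; β(f) = e; γ(e) = g. Hence (αβγ)(a) = g.

g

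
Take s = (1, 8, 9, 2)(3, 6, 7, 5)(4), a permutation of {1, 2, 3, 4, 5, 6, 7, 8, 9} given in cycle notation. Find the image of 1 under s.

1 appears in (1, 8, 9, 2); the next entry (wrapping around) is 8.

8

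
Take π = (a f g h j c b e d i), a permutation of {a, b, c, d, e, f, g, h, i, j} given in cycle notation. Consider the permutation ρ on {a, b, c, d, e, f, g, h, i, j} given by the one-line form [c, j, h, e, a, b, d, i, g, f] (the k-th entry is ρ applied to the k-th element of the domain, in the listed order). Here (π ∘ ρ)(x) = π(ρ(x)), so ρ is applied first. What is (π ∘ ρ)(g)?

i

ρ(g) = d, then π(d) = i; composing gives (π ∘ ρ)(g) = i.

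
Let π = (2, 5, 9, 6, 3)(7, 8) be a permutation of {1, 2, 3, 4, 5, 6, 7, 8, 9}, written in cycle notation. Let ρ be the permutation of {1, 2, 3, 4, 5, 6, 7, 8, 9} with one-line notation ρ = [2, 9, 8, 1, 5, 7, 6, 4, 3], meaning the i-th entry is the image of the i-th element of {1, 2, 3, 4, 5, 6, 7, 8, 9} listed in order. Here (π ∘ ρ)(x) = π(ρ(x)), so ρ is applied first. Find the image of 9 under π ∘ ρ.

2

ρ(9) = 3, then π(3) = 2; composing gives (π ∘ ρ)(9) = 2.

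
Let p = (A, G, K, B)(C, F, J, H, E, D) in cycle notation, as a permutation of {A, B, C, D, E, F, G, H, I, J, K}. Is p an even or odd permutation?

The cycle lengths are 6, 4, 1.
A cycle of length ℓ contributes ℓ−1 transpositions, so p is a product of 5 + 3 = 8 transpositions — even.

even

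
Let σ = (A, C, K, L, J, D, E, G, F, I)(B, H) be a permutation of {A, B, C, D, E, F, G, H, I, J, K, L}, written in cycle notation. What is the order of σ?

10

The disjoint cycles have lengths 10, 2.
The order of σ is the least common multiple of its cycle lengths: lcm(10, 2) = 10.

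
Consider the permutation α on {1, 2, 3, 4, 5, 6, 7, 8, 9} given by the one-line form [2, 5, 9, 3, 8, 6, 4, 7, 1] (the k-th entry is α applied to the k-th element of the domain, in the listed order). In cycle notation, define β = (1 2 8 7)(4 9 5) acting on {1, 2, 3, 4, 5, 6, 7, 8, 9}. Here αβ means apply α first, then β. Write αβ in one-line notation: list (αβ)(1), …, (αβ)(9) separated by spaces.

(αβ)(x) = β(α(x)). Computing each image: β(α(1)) = β(2) = 8, β(α(2)) = β(5) = 4, β(α(3)) = β(9) = 5, β(α(4)) = β(3) = 3, β(α(5)) = β(8) = 7, β(α(6)) = β(6) = 6, β(α(7)) = β(4) = 9, β(α(8)) = β(7) = 1, β(α(9)) = β(1) = 2.
Hence αβ = [8 4 5 3 7 6 9 1 2].

8 4 5 3 7 6 9 1 2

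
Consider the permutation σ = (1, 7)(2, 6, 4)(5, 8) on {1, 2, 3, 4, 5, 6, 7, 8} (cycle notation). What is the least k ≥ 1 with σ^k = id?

The disjoint cycles have lengths 3, 2, 2, 1.
Since disjoint cycles commute, ord(σ) = lcm(3, 2, 2) = 6.

6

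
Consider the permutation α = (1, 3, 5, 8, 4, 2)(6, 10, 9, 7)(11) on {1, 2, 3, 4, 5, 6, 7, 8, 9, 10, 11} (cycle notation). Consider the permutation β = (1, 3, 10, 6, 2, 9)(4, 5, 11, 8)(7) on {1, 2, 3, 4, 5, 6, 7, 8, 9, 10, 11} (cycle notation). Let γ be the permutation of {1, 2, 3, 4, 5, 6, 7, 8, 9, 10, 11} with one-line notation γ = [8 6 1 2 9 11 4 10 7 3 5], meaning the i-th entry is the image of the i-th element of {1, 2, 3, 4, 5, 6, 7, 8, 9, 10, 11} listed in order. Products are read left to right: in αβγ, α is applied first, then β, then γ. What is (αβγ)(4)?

(αβγ)(4) = γ(β(α(4))). α(4) = 2, then β(2) = 9, then γ(9) = 7, so the result is 7.

7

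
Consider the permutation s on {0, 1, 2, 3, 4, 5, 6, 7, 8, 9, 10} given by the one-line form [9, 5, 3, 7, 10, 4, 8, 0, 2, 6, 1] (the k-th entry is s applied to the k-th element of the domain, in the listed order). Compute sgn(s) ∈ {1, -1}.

-1

In disjoint-cycle form the cycle lengths are 7, 4.
A cycle of length ℓ contributes ℓ−1 transpositions, so s is a product of 6 + 3 = 9 transpositions — odd.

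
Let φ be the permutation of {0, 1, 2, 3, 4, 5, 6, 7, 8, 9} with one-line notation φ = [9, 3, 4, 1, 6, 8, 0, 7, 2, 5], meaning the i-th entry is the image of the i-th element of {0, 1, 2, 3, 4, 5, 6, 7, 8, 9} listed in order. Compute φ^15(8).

2

Tracing 8 → 2 → … returns to 8 after 7 steps, so 8 lies in a 7-cycle (0 9 5 8 2 4 6).
Powers repeat with period 7 on this cycle, and 15 mod 7 = 1, so φ^15(8) = φ^1(8).
Stepping 1 place around the cycle: 8 → 2.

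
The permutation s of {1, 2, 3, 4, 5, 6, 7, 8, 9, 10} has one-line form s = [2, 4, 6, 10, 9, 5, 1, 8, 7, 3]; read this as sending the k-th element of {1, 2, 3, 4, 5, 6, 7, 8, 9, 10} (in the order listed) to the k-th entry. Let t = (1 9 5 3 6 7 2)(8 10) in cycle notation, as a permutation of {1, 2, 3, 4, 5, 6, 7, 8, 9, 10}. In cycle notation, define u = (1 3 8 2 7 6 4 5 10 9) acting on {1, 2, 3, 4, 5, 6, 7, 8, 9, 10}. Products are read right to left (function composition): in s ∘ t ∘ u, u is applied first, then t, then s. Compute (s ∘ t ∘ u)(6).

10

Chase 6: u(6) = 4; t(4) = 4; s(4) = 10. Hence (s ∘ t ∘ u)(6) = 10.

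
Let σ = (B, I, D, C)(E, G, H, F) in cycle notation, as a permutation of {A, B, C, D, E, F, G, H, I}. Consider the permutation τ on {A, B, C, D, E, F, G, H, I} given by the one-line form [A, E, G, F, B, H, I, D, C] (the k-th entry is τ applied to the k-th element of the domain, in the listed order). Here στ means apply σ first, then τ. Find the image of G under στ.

D

(στ)(G) = τ(σ(G)). σ(G) = H, then τ(H) = D. So (στ)(G) = D.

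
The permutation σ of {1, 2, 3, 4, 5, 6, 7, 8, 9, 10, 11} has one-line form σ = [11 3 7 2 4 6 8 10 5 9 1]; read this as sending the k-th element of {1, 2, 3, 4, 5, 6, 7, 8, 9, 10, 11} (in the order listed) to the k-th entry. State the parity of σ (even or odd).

even

In disjoint-cycle form the cycle lengths are 8, 2, 1.
A cycle of length ℓ contributes ℓ−1 transpositions, so σ is a product of 7 + 1 = 8 transpositions — even.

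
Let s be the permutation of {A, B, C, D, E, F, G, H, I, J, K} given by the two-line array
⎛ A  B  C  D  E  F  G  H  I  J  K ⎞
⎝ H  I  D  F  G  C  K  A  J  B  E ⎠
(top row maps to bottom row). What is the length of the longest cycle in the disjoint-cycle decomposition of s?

Decomposing into disjoint cycles gives (A H)(B I J)(C D F)(E G K); the longest has length 3.

3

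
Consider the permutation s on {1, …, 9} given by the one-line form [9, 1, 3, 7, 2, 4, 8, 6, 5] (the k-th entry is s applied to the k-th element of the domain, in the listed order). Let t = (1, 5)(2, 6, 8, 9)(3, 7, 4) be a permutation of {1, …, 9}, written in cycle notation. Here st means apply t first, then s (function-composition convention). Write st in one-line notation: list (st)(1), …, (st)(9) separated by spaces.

(st)(x) = s(t(x)). Computing each image: s(t(1)) = s(5) = 2, s(t(2)) = s(6) = 4, s(t(3)) = s(7) = 8, s(t(4)) = s(3) = 3, s(t(5)) = s(1) = 9, s(t(6)) = s(8) = 6, s(t(7)) = s(4) = 7, s(t(8)) = s(9) = 5, s(t(9)) = s(2) = 1.
Hence st = [2 4 8 3 9 6 7 5 1].

2 4 8 3 9 6 7 5 1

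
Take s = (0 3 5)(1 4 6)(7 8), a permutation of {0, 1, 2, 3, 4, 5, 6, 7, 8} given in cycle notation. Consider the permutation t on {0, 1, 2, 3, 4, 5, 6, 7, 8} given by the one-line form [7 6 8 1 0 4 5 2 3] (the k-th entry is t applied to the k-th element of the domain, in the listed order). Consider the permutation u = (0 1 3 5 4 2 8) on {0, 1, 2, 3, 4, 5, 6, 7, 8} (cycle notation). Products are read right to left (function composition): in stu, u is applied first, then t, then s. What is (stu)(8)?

Apply the permutations in order: u(8) = 0, then t(0) = 7, then s(7) = 8. So (stu)(8) = 8.

8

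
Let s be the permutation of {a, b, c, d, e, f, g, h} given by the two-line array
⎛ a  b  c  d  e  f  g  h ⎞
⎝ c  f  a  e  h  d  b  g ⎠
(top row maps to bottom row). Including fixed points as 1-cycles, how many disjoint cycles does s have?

The cycle decomposition is (a c)(b f d e h g), which has 2 cycles (counting 1-cycles).

2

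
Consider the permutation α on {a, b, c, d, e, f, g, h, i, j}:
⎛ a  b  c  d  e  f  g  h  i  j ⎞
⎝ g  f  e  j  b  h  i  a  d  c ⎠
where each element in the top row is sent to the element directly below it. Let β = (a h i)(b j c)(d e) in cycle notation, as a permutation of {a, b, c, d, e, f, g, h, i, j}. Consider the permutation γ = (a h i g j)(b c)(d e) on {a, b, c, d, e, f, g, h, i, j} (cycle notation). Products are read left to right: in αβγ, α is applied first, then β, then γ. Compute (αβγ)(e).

a

Chase e: α(e) = b; β(b) = j; γ(j) = a. Hence (αβγ)(e) = a.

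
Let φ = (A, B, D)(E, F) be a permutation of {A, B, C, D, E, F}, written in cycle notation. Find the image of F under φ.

E

In the cycle (E, F), F is followed by E, so φ(F) = E.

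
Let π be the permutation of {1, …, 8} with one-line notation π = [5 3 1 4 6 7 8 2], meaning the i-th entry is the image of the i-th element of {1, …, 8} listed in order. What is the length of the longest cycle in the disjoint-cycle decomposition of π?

Decomposing into disjoint cycles gives (1 5 6 7 8 2 3); the longest has length 7.

7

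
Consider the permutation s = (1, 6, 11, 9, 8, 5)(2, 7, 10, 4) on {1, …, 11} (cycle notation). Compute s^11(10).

7

10 lies in the 4-cycle (2, 7, 10, 4).
Since the cycle has length 4, s^11 acts on it the same as s^3 (11 mod 4 = 3).
Stepping 3 places around the cycle: 10 → 4 → 2 → 7.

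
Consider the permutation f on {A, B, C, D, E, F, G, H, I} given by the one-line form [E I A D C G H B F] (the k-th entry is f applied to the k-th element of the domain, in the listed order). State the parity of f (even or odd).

even

In disjoint-cycle form the cycle lengths are 5, 3, 1.
A cycle is odd iff its length is even; f has 0 even-length cycles, so sgn(f) = (−1)^0 and f is even.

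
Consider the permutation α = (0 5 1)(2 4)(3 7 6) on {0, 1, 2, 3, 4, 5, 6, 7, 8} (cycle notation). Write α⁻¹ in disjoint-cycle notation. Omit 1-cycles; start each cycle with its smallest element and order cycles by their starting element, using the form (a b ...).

(0 1 5)(2 4)(3 6 7)

The inverse reverses each cycle.
After reversing and putting each cycle's least element first, α⁻¹ = (0 1 5)(2 4)(3 6 7).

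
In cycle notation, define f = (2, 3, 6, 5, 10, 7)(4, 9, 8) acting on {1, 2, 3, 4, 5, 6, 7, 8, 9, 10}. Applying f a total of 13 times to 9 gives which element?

8

9 lies in the 3-cycle (4, 9, 8).
Powers repeat with period 3 on this cycle, and 13 mod 3 = 1, so f^13(9) = f^1(9).
Advancing 1 step from 9: 9 → 8.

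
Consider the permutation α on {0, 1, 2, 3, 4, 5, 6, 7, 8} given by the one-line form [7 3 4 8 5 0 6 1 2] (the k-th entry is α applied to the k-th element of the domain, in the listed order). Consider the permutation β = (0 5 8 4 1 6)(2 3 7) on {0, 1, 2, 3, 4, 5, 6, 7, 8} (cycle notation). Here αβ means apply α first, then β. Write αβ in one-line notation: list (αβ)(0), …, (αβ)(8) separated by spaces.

2 7 1 4 8 5 0 6 3

(αβ)(x) = β(α(x)). Computing each image: β(α(0)) = β(7) = 2, β(α(1)) = β(3) = 7, β(α(2)) = β(4) = 1, β(α(3)) = β(8) = 4, β(α(4)) = β(5) = 8, β(α(5)) = β(0) = 5, β(α(6)) = β(6) = 0, β(α(7)) = β(1) = 6, β(α(8)) = β(2) = 3.
Hence αβ = [2 7 1 4 8 5 0 6 3].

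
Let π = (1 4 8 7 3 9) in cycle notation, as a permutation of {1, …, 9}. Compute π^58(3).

8

3 lies in the 6-cycle (1 4 8 7 3 9).
On a 6-cycle, π^6 is the identity, so π^58 = π^4 there (58 ≡ 4 mod 6).
Stepping 4 places around the cycle: 3 → 9 → 1 → 4 → 8.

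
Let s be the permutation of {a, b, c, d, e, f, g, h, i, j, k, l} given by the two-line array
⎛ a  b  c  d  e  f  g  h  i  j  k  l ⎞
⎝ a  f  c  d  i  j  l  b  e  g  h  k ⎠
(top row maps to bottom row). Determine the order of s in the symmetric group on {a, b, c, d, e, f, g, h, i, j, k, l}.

Writing s as disjoint cycles, the cycle lengths are 7, 2, 1, 1, 1.
The order of s is the least common multiple of its cycle lengths: lcm(7, 2) = 14.

14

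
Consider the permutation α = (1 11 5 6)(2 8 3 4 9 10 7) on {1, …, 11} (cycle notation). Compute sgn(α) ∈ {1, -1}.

The cycle lengths are 7, 4.
A cycle of length ℓ contributes ℓ−1 transpositions, so α is a product of 6 + 3 = 9 transpositions — odd.

-1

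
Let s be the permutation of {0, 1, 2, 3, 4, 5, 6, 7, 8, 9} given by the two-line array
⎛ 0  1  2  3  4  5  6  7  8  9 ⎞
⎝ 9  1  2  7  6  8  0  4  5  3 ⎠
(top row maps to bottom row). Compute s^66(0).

Tracing 0 → 9 → … returns to 0 after 6 steps, so 0 lies in a 6-cycle (0 9 3 7 4 6).
Powers repeat with period 6 on this cycle, and 66 mod 6 = 0, so s^66(0) = s^0(0).
So s^66(0) = 0.

0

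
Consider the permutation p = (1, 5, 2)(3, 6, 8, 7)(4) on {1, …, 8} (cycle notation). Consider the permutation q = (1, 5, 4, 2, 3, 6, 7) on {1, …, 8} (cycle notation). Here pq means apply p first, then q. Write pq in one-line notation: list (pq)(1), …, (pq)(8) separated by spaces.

4 5 7 2 3 8 6 1

For each element, apply p then q: 1 → 5 → 4; 2 → 1 → 5; 3 → 6 → 7; 4 → 4 → 2; 5 → 2 → 3; 6 → 8 → 8; 7 → 3 → 6; 8 → 7 → 1.
So pq in one-line form is 4 5 7 2 3 8 6 1.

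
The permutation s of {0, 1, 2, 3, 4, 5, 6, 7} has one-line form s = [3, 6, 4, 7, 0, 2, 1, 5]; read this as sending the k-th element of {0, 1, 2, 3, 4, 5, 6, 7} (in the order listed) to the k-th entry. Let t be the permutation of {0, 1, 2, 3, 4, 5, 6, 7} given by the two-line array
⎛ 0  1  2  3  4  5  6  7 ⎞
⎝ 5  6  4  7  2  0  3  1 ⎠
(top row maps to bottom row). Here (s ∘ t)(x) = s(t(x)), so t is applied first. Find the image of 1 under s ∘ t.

1

t(1) = 6, then s(6) = 1; composing gives (s ∘ t)(1) = 1.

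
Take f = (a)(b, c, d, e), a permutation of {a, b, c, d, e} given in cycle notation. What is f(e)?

Within (b, c, d, e), e ↦ b.

b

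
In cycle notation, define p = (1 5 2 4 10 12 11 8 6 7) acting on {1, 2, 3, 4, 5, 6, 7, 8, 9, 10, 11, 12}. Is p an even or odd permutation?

The cycle lengths are 10, 1, 1.
A cycle is odd iff its length is even; p has 1 even-length cycle, so sgn(p) = (−1)^1 and p is odd.

odd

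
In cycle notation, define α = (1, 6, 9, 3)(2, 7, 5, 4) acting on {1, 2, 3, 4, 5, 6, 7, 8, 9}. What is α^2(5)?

2

5 lies in the 4-cycle (2, 7, 5, 4).
Stepping 2 places around the cycle: 5 → 4 → 2.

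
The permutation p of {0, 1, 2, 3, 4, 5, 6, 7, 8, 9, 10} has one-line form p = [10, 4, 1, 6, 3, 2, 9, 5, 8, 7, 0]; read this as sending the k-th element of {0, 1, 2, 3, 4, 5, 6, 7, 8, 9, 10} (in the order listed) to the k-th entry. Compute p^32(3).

Tracing 3 → 6 → … returns to 3 after 8 steps, so 3 lies in an 8-cycle (1 4 3 6 9 7 5 2).
Powers repeat with period 8 on this cycle, and 32 mod 8 = 0, so p^32(3) = p^0(3).
So p^32(3) = 3.

3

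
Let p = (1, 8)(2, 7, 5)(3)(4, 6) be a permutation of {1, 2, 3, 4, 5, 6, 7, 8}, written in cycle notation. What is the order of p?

The disjoint cycles have lengths 3, 2, 2, 1.
The order is lcm(3, 2, 2) = 6.

6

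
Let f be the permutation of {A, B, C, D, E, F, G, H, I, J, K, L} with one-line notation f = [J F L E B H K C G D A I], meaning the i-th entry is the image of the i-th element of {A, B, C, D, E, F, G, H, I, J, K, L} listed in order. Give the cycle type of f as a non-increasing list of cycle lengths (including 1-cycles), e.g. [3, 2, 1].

The disjoint cycles are (A J D E B F H C L I G K), with lengths 12 in non-increasing order.

[12]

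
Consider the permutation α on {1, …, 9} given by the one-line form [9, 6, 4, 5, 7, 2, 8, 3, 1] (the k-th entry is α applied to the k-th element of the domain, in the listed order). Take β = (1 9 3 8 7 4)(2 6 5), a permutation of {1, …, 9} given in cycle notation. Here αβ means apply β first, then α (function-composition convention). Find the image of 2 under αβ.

2

β(2) = 6, then α(6) = 2; composing gives (αβ)(2) = 2.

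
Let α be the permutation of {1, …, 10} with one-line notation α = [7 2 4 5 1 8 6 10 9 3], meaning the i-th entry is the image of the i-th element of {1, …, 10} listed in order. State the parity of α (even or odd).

In disjoint-cycle form the cycle lengths are 8, 1, 1.
A cycle of length ℓ contributes ℓ−1 transpositions, so α is a product of 7 transpositions — odd.

odd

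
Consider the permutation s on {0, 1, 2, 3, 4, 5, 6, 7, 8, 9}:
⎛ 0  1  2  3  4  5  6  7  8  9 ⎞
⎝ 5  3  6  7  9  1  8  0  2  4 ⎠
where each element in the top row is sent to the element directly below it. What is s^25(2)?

Tracing 2 → 6 → … returns to 2 after 3 steps, so 2 lies in a 3-cycle (2 6 8).
Powers repeat with period 3 on this cycle, and 25 mod 3 = 1, so s^25(2) = s^1(2).
Stepping 1 place around the cycle: 2 → 6.

6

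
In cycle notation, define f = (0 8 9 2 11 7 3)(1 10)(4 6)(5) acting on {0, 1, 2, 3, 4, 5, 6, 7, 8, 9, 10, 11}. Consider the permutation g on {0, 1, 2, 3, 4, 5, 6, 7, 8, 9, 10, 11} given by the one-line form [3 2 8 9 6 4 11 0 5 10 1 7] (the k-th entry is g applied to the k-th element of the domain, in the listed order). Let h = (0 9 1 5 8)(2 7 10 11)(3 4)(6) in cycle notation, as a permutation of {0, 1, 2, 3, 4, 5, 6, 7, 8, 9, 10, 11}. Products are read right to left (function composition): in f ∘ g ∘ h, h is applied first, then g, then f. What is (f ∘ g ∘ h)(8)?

(f ∘ g ∘ h)(8) = f(g(h(8))). h(8) = 0, then g(0) = 3, then f(3) = 0, so the result is 0.

0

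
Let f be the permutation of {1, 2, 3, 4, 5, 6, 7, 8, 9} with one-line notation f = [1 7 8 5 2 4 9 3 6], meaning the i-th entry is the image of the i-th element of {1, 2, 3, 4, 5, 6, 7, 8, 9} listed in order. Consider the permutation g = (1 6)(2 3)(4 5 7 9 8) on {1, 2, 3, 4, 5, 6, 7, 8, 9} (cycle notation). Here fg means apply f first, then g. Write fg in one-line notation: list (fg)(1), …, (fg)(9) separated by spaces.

6 9 4 7 3 5 8 2 1

For each element, apply f then g: 1 → 1 → 6; 2 → 7 → 9; 3 → 8 → 4; 4 → 5 → 7; 5 → 2 → 3; 6 → 4 → 5; 7 → 9 → 8; 8 → 3 → 2; 9 → 6 → 1.
So fg in one-line form is 6 9 4 7 3 5 8 2 1.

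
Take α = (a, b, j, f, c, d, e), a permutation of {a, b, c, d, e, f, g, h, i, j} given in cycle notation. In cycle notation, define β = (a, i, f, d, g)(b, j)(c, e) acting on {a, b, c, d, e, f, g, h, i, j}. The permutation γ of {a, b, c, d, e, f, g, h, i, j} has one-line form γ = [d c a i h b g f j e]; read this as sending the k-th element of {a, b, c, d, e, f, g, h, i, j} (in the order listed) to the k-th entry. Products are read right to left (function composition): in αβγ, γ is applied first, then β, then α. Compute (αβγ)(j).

Apply the permutations in order: γ(j) = e, then β(e) = c, then α(c) = d. So (αβγ)(j) = d.

d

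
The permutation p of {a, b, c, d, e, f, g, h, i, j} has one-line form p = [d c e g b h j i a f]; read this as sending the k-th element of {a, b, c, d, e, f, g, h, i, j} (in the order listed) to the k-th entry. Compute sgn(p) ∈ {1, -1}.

In disjoint-cycle form the cycle lengths are 7, 3.
A cycle is odd iff its length is even; p has 0 even-length cycles, so sgn(p) = (−1)^0 and p is even.

1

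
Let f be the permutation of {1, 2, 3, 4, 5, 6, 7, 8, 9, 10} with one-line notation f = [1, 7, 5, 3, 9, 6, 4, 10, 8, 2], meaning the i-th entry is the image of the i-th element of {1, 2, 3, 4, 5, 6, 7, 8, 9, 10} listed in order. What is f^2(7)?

3

Tracing 7 → 4 → … returns to 7 after 8 steps, so 7 lies in an 8-cycle (2, 7, 4, 3, 5, 9, 8, 10).
Advancing 2 steps from 7: 7 → 4 → 3.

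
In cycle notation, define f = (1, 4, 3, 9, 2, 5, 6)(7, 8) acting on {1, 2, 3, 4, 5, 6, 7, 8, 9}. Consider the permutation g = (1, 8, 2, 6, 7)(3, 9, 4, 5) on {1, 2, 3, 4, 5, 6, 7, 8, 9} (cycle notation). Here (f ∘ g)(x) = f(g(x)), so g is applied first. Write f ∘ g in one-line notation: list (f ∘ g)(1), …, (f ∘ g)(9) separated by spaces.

7 1 2 6 9 8 4 5 3

(f ∘ g)(x) = f(g(x)). Computing each image: f(g(1)) = f(8) = 7, f(g(2)) = f(6) = 1, f(g(3)) = f(9) = 2, f(g(4)) = f(5) = 6, f(g(5)) = f(3) = 9, f(g(6)) = f(7) = 8, f(g(7)) = f(1) = 4, f(g(8)) = f(2) = 5, f(g(9)) = f(4) = 3.
Hence f ∘ g = [7 1 2 6 9 8 4 5 3].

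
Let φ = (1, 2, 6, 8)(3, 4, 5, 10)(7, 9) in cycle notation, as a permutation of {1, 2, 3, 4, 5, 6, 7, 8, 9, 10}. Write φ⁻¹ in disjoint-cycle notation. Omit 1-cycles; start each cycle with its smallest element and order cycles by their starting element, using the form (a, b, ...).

(1, 8, 6, 2)(3, 10, 5, 4)(7, 9)

If φ sends a → b within a cycle, φ⁻¹ sends b → a; equivalently, reverse each cycle.
After reversing and putting each cycle's least element first, φ⁻¹ = (1, 8, 6, 2)(3, 10, 5, 4)(7, 9).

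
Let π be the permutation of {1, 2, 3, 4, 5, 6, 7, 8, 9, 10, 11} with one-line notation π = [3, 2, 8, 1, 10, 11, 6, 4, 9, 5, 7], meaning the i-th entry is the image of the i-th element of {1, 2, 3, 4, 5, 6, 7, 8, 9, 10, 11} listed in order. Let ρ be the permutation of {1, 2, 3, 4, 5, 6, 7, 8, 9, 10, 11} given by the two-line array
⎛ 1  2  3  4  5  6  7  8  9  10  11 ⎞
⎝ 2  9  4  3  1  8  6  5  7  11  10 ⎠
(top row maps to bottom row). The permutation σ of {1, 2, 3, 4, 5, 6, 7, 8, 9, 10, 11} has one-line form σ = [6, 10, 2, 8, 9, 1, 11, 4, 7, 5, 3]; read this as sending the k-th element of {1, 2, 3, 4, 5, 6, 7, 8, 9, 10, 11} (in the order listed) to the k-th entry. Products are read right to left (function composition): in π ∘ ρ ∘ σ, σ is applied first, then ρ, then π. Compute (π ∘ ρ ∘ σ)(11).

1

Apply the permutations in order: σ(11) = 3, then ρ(3) = 4, then π(4) = 1. So (π ∘ ρ ∘ σ)(11) = 1.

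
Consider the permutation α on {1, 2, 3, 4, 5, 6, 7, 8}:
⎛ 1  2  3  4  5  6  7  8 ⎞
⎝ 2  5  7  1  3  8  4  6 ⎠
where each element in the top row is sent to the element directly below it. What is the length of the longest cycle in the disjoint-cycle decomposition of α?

Decomposing into disjoint cycles gives (1, 2, 5, 3, 7, 4)(6, 8); the longest has length 6.

6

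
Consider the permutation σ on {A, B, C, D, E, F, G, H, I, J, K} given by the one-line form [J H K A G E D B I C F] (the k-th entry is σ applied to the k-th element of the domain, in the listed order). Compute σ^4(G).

Tracing G → D → … returns to G after 8 steps, so G lies in an 8-cycle (A J C K F E G D).
Stepping 4 places around the cycle: G → D → A → J → C.

C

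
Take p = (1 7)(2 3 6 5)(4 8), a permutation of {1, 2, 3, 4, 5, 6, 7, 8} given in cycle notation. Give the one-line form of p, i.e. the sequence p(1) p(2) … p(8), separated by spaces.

Image by image: 1↦7, 2↦3, 3↦6, 4↦8, 5↦2, 6↦5, 7↦1, 8↦4.
So the one-line form is 7 3 6 8 2 5 1 4.

7 3 6 8 2 5 1 4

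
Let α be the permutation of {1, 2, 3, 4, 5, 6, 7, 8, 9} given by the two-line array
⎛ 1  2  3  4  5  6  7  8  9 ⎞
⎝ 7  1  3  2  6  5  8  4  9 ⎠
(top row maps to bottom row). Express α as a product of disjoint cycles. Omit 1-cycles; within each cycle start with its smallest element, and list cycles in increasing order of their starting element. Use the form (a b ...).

Start at 1 and follow images: 1 → 7 → 8 → 4 → 2 → 1, giving the cycle (1 7 8 4 2).
Continuing from each remaining unvisited element yields (1 7 8 4 2)(5 6).

(1 7 8 4 2)(5 6)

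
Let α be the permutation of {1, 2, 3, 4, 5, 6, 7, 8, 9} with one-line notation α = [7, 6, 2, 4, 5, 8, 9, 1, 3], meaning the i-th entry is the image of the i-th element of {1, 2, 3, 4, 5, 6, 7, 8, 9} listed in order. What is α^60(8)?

Tracing 8 → 1 → … returns to 8 after 7 steps, so 8 lies in a 7-cycle (1 7 9 3 2 6 8).
Since the cycle has length 7, α^60 acts on it the same as α^4 (60 mod 7 = 4).
Advancing 4 steps from 8: 8 → 1 → 7 → 9 → 3.

3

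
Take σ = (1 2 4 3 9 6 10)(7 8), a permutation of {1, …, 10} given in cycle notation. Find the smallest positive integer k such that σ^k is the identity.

14

The disjoint cycles have lengths 7, 2, 1.
The order of σ is the least common multiple of its cycle lengths: lcm(7, 2) = 14.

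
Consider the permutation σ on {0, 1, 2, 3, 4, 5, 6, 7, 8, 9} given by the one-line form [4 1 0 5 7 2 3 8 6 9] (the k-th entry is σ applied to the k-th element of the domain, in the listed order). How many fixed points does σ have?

The fixed points (elements with σ(x) = x) are {1, 9}, so there are 2.

2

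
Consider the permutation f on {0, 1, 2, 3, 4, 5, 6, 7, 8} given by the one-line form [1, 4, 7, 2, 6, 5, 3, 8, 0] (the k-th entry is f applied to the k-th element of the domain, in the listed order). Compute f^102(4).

0

Tracing 4 → 6 → … returns to 4 after 8 steps, so 4 lies in an 8-cycle (0 1 4 6 3 2 7 8).
Powers repeat with period 8 on this cycle, and 102 mod 8 = 6, so f^102(4) = f^6(4).
Stepping 6 places around the cycle: 4 → 6 → 3 → 2 → 7 → 8 → 0.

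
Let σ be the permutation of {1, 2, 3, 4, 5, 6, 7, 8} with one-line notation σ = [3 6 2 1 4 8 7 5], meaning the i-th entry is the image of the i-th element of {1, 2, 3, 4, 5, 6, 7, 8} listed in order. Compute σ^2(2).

8

Tracing 2 → 6 → … returns to 2 after 7 steps, so 2 lies in a 7-cycle (1, 3, 2, 6, 8, 5, 4).
Stepping 2 places around the cycle: 2 → 6 → 8.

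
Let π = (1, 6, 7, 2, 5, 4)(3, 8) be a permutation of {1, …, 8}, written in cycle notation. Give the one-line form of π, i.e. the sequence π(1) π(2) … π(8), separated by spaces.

6 5 8 1 4 7 2 3

Reading each image from the cycles: 1→6, 2→5, 3→8, 4→1, 5→4, 6→7, 7→2, 8→3.
So the one-line form is 6 5 8 1 4 7 2 3.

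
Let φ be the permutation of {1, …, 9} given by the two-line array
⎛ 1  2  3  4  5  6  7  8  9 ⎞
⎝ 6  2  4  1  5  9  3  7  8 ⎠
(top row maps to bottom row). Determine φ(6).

The entry below 6 in the array is 9, so φ(6) = 9.

9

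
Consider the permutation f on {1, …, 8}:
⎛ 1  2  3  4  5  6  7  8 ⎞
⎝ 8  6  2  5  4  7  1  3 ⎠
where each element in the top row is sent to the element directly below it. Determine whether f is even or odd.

even

In disjoint-cycle form the cycle lengths are 6, 2.
A cycle is odd iff its length is even; f has 2 even-length cycles, so sgn(f) = (−1)^2 and f is even.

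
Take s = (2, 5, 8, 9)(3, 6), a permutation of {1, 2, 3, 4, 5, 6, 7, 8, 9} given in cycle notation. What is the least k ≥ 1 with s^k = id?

4

The cycle type of s is (4, 2, 1, 1, 1).
The order of s is the least common multiple of its cycle lengths: lcm(4, 2) = 4.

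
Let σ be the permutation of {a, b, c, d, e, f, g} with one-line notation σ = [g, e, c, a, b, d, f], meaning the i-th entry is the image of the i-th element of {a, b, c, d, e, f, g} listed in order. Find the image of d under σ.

d is element number 4 of the domain, and entry number 4 of the one-line form is a, so σ(d) = a.

a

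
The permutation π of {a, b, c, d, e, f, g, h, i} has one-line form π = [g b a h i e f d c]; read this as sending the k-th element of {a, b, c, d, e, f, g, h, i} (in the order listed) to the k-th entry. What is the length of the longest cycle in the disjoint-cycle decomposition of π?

Decomposing into disjoint cycles gives (a, g, f, e, i, c)(d, h); the longest has length 6.

6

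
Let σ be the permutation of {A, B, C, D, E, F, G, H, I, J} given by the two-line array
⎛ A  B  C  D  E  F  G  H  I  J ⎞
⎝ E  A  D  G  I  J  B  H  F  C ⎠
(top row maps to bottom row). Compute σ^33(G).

J

Tracing G → B → … returns to G after 9 steps, so G lies in a 9-cycle (A E I F J C D G B).
Powers repeat with period 9 on this cycle, and 33 mod 9 = 6, so σ^33(G) = σ^6(G).
Stepping 6 places around the cycle: G → B → A → E → I → F → J.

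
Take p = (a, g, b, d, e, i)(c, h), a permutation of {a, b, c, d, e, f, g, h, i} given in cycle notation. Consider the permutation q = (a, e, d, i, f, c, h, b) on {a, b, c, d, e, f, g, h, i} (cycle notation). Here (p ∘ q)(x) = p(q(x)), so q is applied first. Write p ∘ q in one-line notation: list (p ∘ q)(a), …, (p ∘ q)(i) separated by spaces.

Chase each element through q then p: a → e → i; b → a → g; c → h → c; d → i → a; e → d → e; f → c → h; g → g → b; h → b → d; i → f → f.
Collecting the images, p ∘ q = [i g c a e h b d f].

i g c a e h b d f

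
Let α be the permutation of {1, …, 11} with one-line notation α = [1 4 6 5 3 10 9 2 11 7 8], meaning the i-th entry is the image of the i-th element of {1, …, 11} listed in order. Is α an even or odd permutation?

odd

In disjoint-cycle form the cycle lengths are 10, 1.
A cycle is odd iff its length is even; α has 1 even-length cycle, so sgn(α) = (−1)^1 and α is odd.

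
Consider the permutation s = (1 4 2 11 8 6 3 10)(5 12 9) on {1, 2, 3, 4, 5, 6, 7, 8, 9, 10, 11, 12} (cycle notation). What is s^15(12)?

12

12 lies in the 3-cycle (5 12 9).
Powers repeat with period 3 on this cycle, and 15 mod 3 = 0, so s^15(12) = s^0(12).
So s^15(12) = 12.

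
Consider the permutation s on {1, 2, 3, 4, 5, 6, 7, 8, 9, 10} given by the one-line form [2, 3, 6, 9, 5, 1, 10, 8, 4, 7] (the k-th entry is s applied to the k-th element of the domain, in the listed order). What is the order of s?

The disjoint-cycle form of s has cycle lengths 4, 2, 2, 1, 1.
The order of s is the least common multiple of its cycle lengths: lcm(4, 2, 2) = 4.

4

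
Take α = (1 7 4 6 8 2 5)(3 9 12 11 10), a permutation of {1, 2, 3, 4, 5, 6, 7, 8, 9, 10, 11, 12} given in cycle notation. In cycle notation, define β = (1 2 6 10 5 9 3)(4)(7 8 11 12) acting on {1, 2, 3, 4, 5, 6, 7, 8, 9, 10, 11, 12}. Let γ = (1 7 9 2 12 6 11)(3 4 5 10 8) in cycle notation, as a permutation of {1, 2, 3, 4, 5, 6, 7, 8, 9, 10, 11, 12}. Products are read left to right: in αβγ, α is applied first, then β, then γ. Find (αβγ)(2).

Apply the permutations in order: α(2) = 5, then β(5) = 9, then γ(9) = 2. So (αβγ)(2) = 2.

2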